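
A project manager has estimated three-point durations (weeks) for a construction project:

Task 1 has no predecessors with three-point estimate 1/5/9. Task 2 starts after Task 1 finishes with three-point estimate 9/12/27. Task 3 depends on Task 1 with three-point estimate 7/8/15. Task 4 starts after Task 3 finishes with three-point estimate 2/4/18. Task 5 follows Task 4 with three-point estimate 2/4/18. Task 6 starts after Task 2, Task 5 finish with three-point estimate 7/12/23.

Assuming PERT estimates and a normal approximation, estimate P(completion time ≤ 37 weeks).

te_Task 1 = (1 + 4·5 + 9)/6 = 30/6 = 5; σ²_Task 1 = ((9−1)/6)² = 1.778
te_Task 2 = (9 + 4·12 + 27)/6 = 84/6 = 14; σ²_Task 2 = ((27−9)/6)² = 9.000
te_Task 3 = (7 + 4·8 + 15)/6 = 54/6 = 9; σ²_Task 3 = ((15−7)/6)² = 1.778
te_Task 4 = (2 + 4·4 + 18)/6 = 36/6 = 6; σ²_Task 4 = ((18−2)/6)² = 7.111
te_Task 5 = (2 + 4·4 + 18)/6 = 36/6 = 6; σ²_Task 5 = ((18−2)/6)² = 7.111
te_Task 6 = (7 + 4·12 + 23)/6 = 78/6 = 13; σ²_Task 6 = ((23−7)/6)² = 7.111

Forward pass:
ES_Task 1 = 0; EF_Task 1 = 5
ES_Task 2 = 5; EF_Task 2 = 5+14 = 19
ES_Task 3 = 5; EF_Task 3 = 5+9 = 14
ES_Task 4 = 14; EF_Task 4 = 14+6 = 20
ES_Task 5 = 20; EF_Task 5 = 20+6 = 26
ES_Task 6 = max(EF_Task 2=19, EF_Task 5=26) = 26; EF_Task 6 = 26+13 = 39
Expected project duration μ = 39 weeks. Critical path: Task 1 → Task 3 → Task 4 → Task 5 → Task 6.

Variance along critical path = 1.778 + 1.778 + 7.111 + 7.111 + 7.111 = 24.889; σ = √24.889 = 4.989 weeks.
Z = (37 − 39) / 4.989 = -0.401
P(T ≤ 37) = Φ(-0.401) ≈ 0.344

0.344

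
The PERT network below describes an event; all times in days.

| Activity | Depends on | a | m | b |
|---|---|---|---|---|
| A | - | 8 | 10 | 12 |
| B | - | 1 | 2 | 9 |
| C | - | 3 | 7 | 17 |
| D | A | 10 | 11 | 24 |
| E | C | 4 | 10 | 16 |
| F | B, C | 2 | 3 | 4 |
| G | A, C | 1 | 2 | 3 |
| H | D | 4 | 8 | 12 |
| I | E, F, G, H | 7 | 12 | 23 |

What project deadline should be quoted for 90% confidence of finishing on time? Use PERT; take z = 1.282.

te_A = (8 + 4·10 + 12)/6 = 60/6 = 10; σ²_A = ((12−8)/6)² = 0.444
te_B = (1 + 4·2 + 9)/6 = 18/6 = 3; σ²_B = ((9−1)/6)² = 1.778
te_C = (3 + 4·7 + 17)/6 = 48/6 = 8; σ²_C = ((17−3)/6)² = 5.444
te_D = (10 + 4·11 + 24)/6 = 78/6 = 13; σ²_D = ((24−10)/6)² = 5.444
te_E = (4 + 4·10 + 16)/6 = 60/6 = 10; σ²_E = ((16−4)/6)² = 4.000
te_F = (2 + 4·3 + 4)/6 = 18/6 = 3; σ²_F = ((4−2)/6)² = 0.111
te_G = (1 + 4·2 + 3)/6 = 12/6 = 2; σ²_G = ((3−1)/6)² = 0.111
te_H = (4 + 4·8 + 12)/6 = 48/6 = 8; σ²_H = ((12−4)/6)² = 1.778
te_I = (7 + 4·12 + 23)/6 = 78/6 = 13; σ²_I = ((23−7)/6)² = 7.111

Forward pass:
ES_A = 0; EF_A = 10
ES_B = 0; EF_B = 3
ES_C = 0; EF_C = 8
ES_D = 10; EF_D = 10+13 = 23
ES_E = 8; EF_E = 8+10 = 18
ES_F = max(EF_B=3, EF_C=8) = 8; EF_F = 8+3 = 11
ES_G = max(EF_A=10, EF_C=8) = 10; EF_G = 10+2 = 12
ES_H = 23; EF_H = 23+8 = 31
ES_I = max(EF_E=18, EF_F=11, EF_G=12, EF_H=31) = 31; EF_I = 31+13 = 44
Expected project duration μ = 44 days. Critical path: A → D → H → I.

Variance along critical path = 0.444 + 5.444 + 1.778 + 7.111 = 14.778; σ = 3.844 days.
D = μ + z·σ = 44 + 1.282·3.844 = 48.9 days

48.9 days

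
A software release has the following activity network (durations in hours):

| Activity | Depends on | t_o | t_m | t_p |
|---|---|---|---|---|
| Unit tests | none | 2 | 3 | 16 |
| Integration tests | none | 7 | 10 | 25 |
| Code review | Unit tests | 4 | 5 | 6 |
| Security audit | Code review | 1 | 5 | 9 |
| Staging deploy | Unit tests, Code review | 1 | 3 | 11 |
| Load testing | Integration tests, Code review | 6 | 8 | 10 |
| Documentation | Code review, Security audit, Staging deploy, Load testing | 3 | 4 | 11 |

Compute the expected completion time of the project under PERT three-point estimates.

25 hours

te_Unit tests = (2 + 4·3 + 16)/6 = 30/6 = 5
te_Integration tests = (7 + 4·10 + 25)/6 = 72/6 = 12
te_Code review = (4 + 4·5 + 6)/6 = 30/6 = 5
te_Security audit = (1 + 4·5 + 9)/6 = 30/6 = 5
te_Staging deploy = (1 + 4·3 + 11)/6 = 24/6 = 4
te_Load testing = (6 + 4·8 + 10)/6 = 48/6 = 8
te_Documentation = (3 + 4·4 + 11)/6 = 30/6 = 5

Forward pass:
ES_Unit tests = 0; EF_Unit tests = 5
ES_Integration tests = 0; EF_Integration tests = 12
ES_Code review = 5; EF_Code review = 5+5 = 10
ES_Security audit = 10; EF_Security audit = 10+5 = 15
ES_Staging deploy = max(EF_Unit tests=5, EF_Code review=10) = 10; EF_Staging deploy = 10+4 = 14
ES_Load testing = max(EF_Integration tests=12, EF_Code review=10) = 12; EF_Load testing = 12+8 = 20
ES_Documentation = max(EF_Code review=10, EF_Security audit=15, EF_Staging deploy=14, EF_Load testing=20) = 20; EF_Documentation = 20+5 = 25
Expected project duration μ = 25 hours. Critical path: Integration tests → Load testing → Documentation.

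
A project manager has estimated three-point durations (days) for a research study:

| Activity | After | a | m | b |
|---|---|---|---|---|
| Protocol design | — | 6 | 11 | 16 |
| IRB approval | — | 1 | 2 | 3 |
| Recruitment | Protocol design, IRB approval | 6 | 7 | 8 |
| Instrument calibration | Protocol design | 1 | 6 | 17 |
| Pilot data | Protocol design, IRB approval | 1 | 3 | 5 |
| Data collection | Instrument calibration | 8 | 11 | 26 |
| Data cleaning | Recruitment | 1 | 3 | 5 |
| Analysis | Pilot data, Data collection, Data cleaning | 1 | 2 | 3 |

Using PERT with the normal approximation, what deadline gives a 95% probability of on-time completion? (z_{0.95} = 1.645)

te_Protocol design = (6 + 4·11 + 16)/6 = 66/6 = 11; σ²_Protocol design = ((16−6)/6)² = 2.778
te_IRB approval = (1 + 4·2 + 3)/6 = 12/6 = 2; σ²_IRB approval = ((3−1)/6)² = 0.111
te_Recruitment = (6 + 4·7 + 8)/6 = 42/6 = 7; σ²_Recruitment = ((8−6)/6)² = 0.111
te_Instrument calibration = (1 + 4·6 + 17)/6 = 42/6 = 7; σ²_Instrument calibration = ((17−1)/6)² = 7.111
te_Pilot data = (1 + 4·3 + 5)/6 = 18/6 = 3; σ²_Pilot data = ((5−1)/6)² = 0.444
te_Data collection = (8 + 4·11 + 26)/6 = 78/6 = 13; σ²_Data collection = ((26−8)/6)² = 9.000
te_Data cleaning = (1 + 4·3 + 5)/6 = 18/6 = 3; σ²_Data cleaning = ((5−1)/6)² = 0.444
te_Analysis = (1 + 4·2 + 3)/6 = 12/6 = 2; σ²_Analysis = ((3−1)/6)² = 0.111

Forward pass:
ES_Protocol design = 0; EF_Protocol design = 11
ES_IRB approval = 0; EF_IRB approval = 2
ES_Recruitment = max(EF_Protocol design=11, EF_IRB approval=2) = 11; EF_Recruitment = 11+7 = 18
ES_Instrument calibration = 11; EF_Instrument calibration = 11+7 = 18
ES_Pilot data = max(EF_Protocol design=11, EF_IRB approval=2) = 11; EF_Pilot data = 11+3 = 14
ES_Data collection = 18; EF_Data collection = 18+13 = 31
ES_Data cleaning = 18; EF_Data cleaning = 18+3 = 21
ES_Analysis = max(EF_Pilot data=14, EF_Data collection=31, EF_Data cleaning=21) = 31; EF_Analysis = 31+2 = 33
Expected project duration μ = 33 days. Critical path: Protocol design → Instrument calibration → Data collection → Analysis.

Variance along critical path = 2.778 + 7.111 + 9.000 + 0.111 = 19.000; σ = 4.359 days.
D = μ + z·σ = 33 + 1.645·4.359 = 40.2 days

40.2 days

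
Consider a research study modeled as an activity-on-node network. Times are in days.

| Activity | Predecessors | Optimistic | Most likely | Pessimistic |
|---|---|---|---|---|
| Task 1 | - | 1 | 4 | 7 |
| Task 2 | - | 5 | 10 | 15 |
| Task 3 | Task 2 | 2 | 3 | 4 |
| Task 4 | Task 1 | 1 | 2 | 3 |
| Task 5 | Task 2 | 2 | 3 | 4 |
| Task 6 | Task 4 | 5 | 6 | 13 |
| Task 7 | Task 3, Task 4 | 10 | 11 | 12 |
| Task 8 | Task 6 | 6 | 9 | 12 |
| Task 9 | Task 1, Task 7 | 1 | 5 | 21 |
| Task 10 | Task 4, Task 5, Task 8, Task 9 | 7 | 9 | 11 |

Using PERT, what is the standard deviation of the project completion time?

3.82 days

te_Task 1 = (1 + 4·4 + 7)/6 = 24/6 = 4; σ²_Task 1 = ((7−1)/6)² = 1.000
te_Task 2 = (5 + 4·10 + 15)/6 = 60/6 = 10; σ²_Task 2 = ((15−5)/6)² = 2.778
te_Task 3 = (2 + 4·3 + 4)/6 = 18/6 = 3; σ²_Task 3 = ((4−2)/6)² = 0.111
te_Task 4 = (1 + 4·2 + 3)/6 = 12/6 = 2; σ²_Task 4 = ((3−1)/6)² = 0.111
te_Task 5 = (2 + 4·3 + 4)/6 = 18/6 = 3; σ²_Task 5 = ((4−2)/6)² = 0.111
te_Task 6 = (5 + 4·6 + 13)/6 = 42/6 = 7; σ²_Task 6 = ((13−5)/6)² = 1.778
te_Task 7 = (10 + 4·11 + 12)/6 = 66/6 = 11; σ²_Task 7 = ((12−10)/6)² = 0.111
te_Task 8 = (6 + 4·9 + 12)/6 = 54/6 = 9; σ²_Task 8 = ((12−6)/6)² = 1.000
te_Task 9 = (1 + 4·5 + 21)/6 = 42/6 = 7; σ²_Task 9 = ((21−1)/6)² = 11.111
te_Task 10 = (7 + 4·9 + 11)/6 = 54/6 = 9; σ²_Task 10 = ((11−7)/6)² = 0.444

Forward pass:
ES_Task 1 = 0; EF_Task 1 = 4
ES_Task 2 = 0; EF_Task 2 = 10
ES_Task 3 = 10; EF_Task 3 = 10+3 = 13
ES_Task 4 = 4; EF_Task 4 = 4+2 = 6
ES_Task 5 = 10; EF_Task 5 = 10+3 = 13
ES_Task 6 = 6; EF_Task 6 = 6+7 = 13
ES_Task 7 = max(EF_Task 3=13, EF_Task 4=6) = 13; EF_Task 7 = 13+11 = 24
ES_Task 8 = 13; EF_Task 8 = 13+9 = 22
ES_Task 9 = max(EF_Task 1=4, EF_Task 7=24) = 24; EF_Task 9 = 24+7 = 31
ES_Task 10 = max(EF_Task 4=6, EF_Task 5=13, EF_Task 8=22, EF_Task 9=31) = 31; EF_Task 10 = 31+9 = 40
Expected project duration μ = 40 days. Critical path: Task 2 → Task 3 → Task 7 → Task 9 → Task 10.

Variance along critical path = 2.778 + 0.111 + 0.111 + 11.111 + 0.444 = 14.556
σ = √14.556 = 3.815 days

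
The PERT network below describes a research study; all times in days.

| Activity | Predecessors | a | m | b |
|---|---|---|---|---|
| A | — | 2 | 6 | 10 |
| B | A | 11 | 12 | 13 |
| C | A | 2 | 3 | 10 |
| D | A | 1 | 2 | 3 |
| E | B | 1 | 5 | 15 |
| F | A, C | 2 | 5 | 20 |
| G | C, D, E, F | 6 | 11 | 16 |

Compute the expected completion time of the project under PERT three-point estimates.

te_A = (2 + 4·6 + 10)/6 = 36/6 = 6
te_B = (11 + 4·12 + 13)/6 = 72/6 = 12
te_C = (2 + 4·3 + 10)/6 = 24/6 = 4
te_D = (1 + 4·2 + 3)/6 = 12/6 = 2
te_E = (1 + 4·5 + 15)/6 = 36/6 = 6
te_F = (2 + 4·5 + 20)/6 = 42/6 = 7
te_G = (6 + 4·11 + 16)/6 = 66/6 = 11

Forward pass:
ES_A = 0; EF_A = 6
ES_B = 6; EF_B = 6+12 = 18
ES_C = 6; EF_C = 6+4 = 10
ES_D = 6; EF_D = 6+2 = 8
ES_E = 18; EF_E = 18+6 = 24
ES_F = max(EF_A=6, EF_C=10) = 10; EF_F = 10+7 = 17
ES_G = max(EF_C=10, EF_D=8, EF_E=24, EF_F=17) = 24; EF_G = 24+11 = 35
Expected project duration μ = 35 days. Critical path: A → B → E → G.

35 days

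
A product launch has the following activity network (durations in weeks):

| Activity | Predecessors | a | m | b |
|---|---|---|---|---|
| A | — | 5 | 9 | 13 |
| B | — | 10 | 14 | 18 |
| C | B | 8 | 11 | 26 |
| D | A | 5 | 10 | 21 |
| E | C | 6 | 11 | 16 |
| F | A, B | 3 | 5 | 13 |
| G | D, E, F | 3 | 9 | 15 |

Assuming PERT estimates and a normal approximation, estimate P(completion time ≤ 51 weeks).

te_A = (5 + 4·9 + 13)/6 = 54/6 = 9; σ²_A = ((13−5)/6)² = 1.778
te_B = (10 + 4·14 + 18)/6 = 84/6 = 14; σ²_B = ((18−10)/6)² = 1.778
te_C = (8 + 4·11 + 26)/6 = 78/6 = 13; σ²_C = ((26−8)/6)² = 9.000
te_D = (5 + 4·10 + 21)/6 = 66/6 = 11; σ²_D = ((21−5)/6)² = 7.111
te_E = (6 + 4·11 + 16)/6 = 66/6 = 11; σ²_E = ((16−6)/6)² = 2.778
te_F = (3 + 4·5 + 13)/6 = 36/6 = 6; σ²_F = ((13−3)/6)² = 2.778
te_G = (3 + 4·9 + 15)/6 = 54/6 = 9; σ²_G = ((15−3)/6)² = 4.000

Forward pass:
ES_A = 0; EF_A = 9
ES_B = 0; EF_B = 14
ES_C = 14; EF_C = 14+13 = 27
ES_D = 9; EF_D = 9+11 = 20
ES_E = 27; EF_E = 27+11 = 38
ES_F = max(EF_A=9, EF_B=14) = 14; EF_F = 14+6 = 20
ES_G = max(EF_D=20, EF_E=38, EF_F=20) = 38; EF_G = 38+9 = 47
Expected project duration μ = 47 weeks. Critical path: B → C → E → G.

Variance along critical path = 1.778 + 9.000 + 2.778 + 4.000 = 17.556; σ = √17.556 = 4.190 weeks.
Z = (51 − 47) / 4.190 = 0.955
P(T ≤ 51) = Φ(0.955) ≈ 0.830

0.830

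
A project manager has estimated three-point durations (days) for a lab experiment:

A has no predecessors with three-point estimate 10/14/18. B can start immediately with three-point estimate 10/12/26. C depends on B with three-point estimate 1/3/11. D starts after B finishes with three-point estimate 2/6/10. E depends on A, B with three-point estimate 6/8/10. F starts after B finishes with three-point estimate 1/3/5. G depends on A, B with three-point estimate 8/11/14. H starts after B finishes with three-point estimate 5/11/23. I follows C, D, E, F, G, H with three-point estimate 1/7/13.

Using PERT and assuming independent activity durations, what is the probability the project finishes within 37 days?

te_A = (10 + 4·14 + 18)/6 = 84/6 = 14; σ²_A = ((18−10)/6)² = 1.778
te_B = (10 + 4·12 + 26)/6 = 84/6 = 14; σ²_B = ((26−10)/6)² = 7.111
te_C = (1 + 4·3 + 11)/6 = 24/6 = 4; σ²_C = ((11−1)/6)² = 2.778
te_D = (2 + 4·6 + 10)/6 = 36/6 = 6; σ²_D = ((10−2)/6)² = 1.778
te_E = (6 + 4·8 + 10)/6 = 48/6 = 8; σ²_E = ((10−6)/6)² = 0.444
te_F = (1 + 4·3 + 5)/6 = 18/6 = 3; σ²_F = ((5−1)/6)² = 0.444
te_G = (8 + 4·11 + 14)/6 = 66/6 = 11; σ²_G = ((14−8)/6)² = 1.000
te_H = (5 + 4·11 + 23)/6 = 72/6 = 12; σ²_H = ((23−5)/6)² = 9.000
te_I = (1 + 4·7 + 13)/6 = 42/6 = 7; σ²_I = ((13−1)/6)² = 4.000

Forward pass:
ES_A = 0; EF_A = 14
ES_B = 0; EF_B = 14
ES_C = 14; EF_C = 14+4 = 18
ES_D = 14; EF_D = 14+6 = 20
ES_E = max(EF_A=14, EF_B=14) = 14; EF_E = 14+8 = 22
ES_F = 14; EF_F = 14+3 = 17
ES_G = max(EF_A=14, EF_B=14) = 14; EF_G = 14+11 = 25
ES_H = 14; EF_H = 14+12 = 26
ES_I = max(EF_C=18, EF_D=20, EF_E=22, EF_F=17, EF_G=25, EF_H=26) = 26; EF_I = 26+7 = 33
Expected project duration μ = 33 days. Critical path: B → H → I.

Variance along critical path = 7.111 + 9.000 + 4.000 = 20.111; σ = √20.111 = 4.485 days.
Z = (37 − 33) / 4.485 = 0.892
P(T ≤ 37) = Φ(0.892) ≈ 0.814

0.814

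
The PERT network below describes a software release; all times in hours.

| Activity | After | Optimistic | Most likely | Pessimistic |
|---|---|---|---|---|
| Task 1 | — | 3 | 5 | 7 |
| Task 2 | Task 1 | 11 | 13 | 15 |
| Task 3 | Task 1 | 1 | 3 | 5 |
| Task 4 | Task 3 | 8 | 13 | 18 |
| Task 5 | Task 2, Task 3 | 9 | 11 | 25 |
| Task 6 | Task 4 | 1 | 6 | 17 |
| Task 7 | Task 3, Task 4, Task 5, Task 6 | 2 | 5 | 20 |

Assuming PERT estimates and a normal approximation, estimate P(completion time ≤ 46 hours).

0.974

te_Task 1 = (3 + 4·5 + 7)/6 = 30/6 = 5; σ²_Task 1 = ((7−3)/6)² = 0.444
te_Task 2 = (11 + 4·13 + 15)/6 = 78/6 = 13; σ²_Task 2 = ((15−11)/6)² = 0.444
te_Task 3 = (1 + 4·3 + 5)/6 = 18/6 = 3; σ²_Task 3 = ((5−1)/6)² = 0.444
te_Task 4 = (8 + 4·13 + 18)/6 = 78/6 = 13; σ²_Task 4 = ((18−8)/6)² = 2.778
te_Task 5 = (9 + 4·11 + 25)/6 = 78/6 = 13; σ²_Task 5 = ((25−9)/6)² = 7.111
te_Task 6 = (1 + 4·6 + 17)/6 = 42/6 = 7; σ²_Task 6 = ((17−1)/6)² = 7.111
te_Task 7 = (2 + 4·5 + 20)/6 = 42/6 = 7; σ²_Task 7 = ((20−2)/6)² = 9.000

Forward pass:
ES_Task 1 = 0; EF_Task 1 = 5
ES_Task 2 = 5; EF_Task 2 = 5+13 = 18
ES_Task 3 = 5; EF_Task 3 = 5+3 = 8
ES_Task 4 = 8; EF_Task 4 = 8+13 = 21
ES_Task 5 = max(EF_Task 2=18, EF_Task 3=8) = 18; EF_Task 5 = 18+13 = 31
ES_Task 6 = 21; EF_Task 6 = 21+7 = 28
ES_Task 7 = max(EF_Task 3=8, EF_Task 4=21, EF_Task 5=31, EF_Task 6=28) = 31; EF_Task 7 = 31+7 = 38
Expected project duration μ = 38 hours. Critical path: Task 1 → Task 2 → Task 5 → Task 7.

Variance along critical path = 0.444 + 0.444 + 7.111 + 9.000 = 17.000; σ = √17.000 = 4.123 hours.
Z = (46 − 38) / 4.123 = 1.940
P(T ≤ 46) = Φ(1.940) ≈ 0.974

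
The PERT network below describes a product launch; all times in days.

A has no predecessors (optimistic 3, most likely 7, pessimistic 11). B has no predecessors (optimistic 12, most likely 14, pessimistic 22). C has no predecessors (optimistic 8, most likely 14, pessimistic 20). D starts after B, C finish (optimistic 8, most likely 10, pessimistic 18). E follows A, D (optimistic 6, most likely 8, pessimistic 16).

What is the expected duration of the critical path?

35 days

te_A = (3 + 4·7 + 11)/6 = 42/6 = 7
te_B = (12 + 4·14 + 22)/6 = 90/6 = 15
te_C = (8 + 4·14 + 20)/6 = 84/6 = 14
te_D = (8 + 4·10 + 18)/6 = 66/6 = 11
te_E = (6 + 4·8 + 16)/6 = 54/6 = 9

Forward pass:
ES_A = 0; EF_A = 7
ES_B = 0; EF_B = 15
ES_C = 0; EF_C = 14
ES_D = max(EF_B=15, EF_C=14) = 15; EF_D = 15+11 = 26
ES_E = max(EF_A=7, EF_D=26) = 26; EF_E = 26+9 = 35
Expected project duration μ = 35 days. Critical path: B → D → E.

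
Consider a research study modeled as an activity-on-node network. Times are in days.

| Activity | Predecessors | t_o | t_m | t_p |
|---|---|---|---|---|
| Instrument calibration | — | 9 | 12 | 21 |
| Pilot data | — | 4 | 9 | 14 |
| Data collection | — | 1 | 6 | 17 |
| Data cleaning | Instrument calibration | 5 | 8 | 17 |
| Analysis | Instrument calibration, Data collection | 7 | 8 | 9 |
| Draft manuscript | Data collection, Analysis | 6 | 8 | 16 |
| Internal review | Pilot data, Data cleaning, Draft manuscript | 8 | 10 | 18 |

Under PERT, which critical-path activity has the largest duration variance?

Instrument calibration

te_Instrument calibration = (9 + 4·12 + 21)/6 = 78/6 = 13; σ²_Instrument calibration = ((21−9)/6)² = 4.000
te_Pilot data = (4 + 4·9 + 14)/6 = 54/6 = 9; σ²_Pilot data = ((14−4)/6)² = 2.778
te_Data collection = (1 + 4·6 + 17)/6 = 42/6 = 7; σ²_Data collection = ((17−1)/6)² = 7.111
te_Data cleaning = (5 + 4·8 + 17)/6 = 54/6 = 9; σ²_Data cleaning = ((17−5)/6)² = 4.000
te_Analysis = (7 + 4·8 + 9)/6 = 48/6 = 8; σ²_Analysis = ((9−7)/6)² = 0.111
te_Draft manuscript = (6 + 4·8 + 16)/6 = 54/6 = 9; σ²_Draft manuscript = ((16−6)/6)² = 2.778
te_Internal review = (8 + 4·10 + 18)/6 = 66/6 = 11; σ²_Internal review = ((18−8)/6)² = 2.778

Forward pass:
ES_Instrument calibration = 0; EF_Instrument calibration = 13
ES_Pilot data = 0; EF_Pilot data = 9
ES_Data collection = 0; EF_Data collection = 7
ES_Data cleaning = 13; EF_Data cleaning = 13+9 = 22
ES_Analysis = max(EF_Instrument calibration=13, EF_Data collection=7) = 13; EF_Analysis = 13+8 = 21
ES_Draft manuscript = max(EF_Data collection=7, EF_Analysis=21) = 21; EF_Draft manuscript = 21+9 = 30
ES_Internal review = max(EF_Pilot data=9, EF_Data cleaning=22, EF_Draft manuscript=30) = 30; EF_Internal review = 30+11 = 41
Expected project duration μ = 41 days. Critical path: Instrument calibration → Analysis → Draft manuscript → Internal review.

Variances on critical path: σ²_Instrument calibration=4.000, σ²_Analysis=0.111, σ²_Draft manuscript=2.778, σ²_Internal review=2.778.
Largest is σ²_Instrument calibration = 4.000.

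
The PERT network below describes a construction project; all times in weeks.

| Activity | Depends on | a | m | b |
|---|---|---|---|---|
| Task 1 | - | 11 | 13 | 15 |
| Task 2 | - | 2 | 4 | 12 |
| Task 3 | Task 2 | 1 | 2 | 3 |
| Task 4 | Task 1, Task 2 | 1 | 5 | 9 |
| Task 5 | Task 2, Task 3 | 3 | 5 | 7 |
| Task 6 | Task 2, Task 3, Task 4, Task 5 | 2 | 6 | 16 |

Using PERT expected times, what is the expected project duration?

te_Task 1 = (11 + 4·13 + 15)/6 = 78/6 = 13
te_Task 2 = (2 + 4·4 + 12)/6 = 30/6 = 5
te_Task 3 = (1 + 4·2 + 3)/6 = 12/6 = 2
te_Task 4 = (1 + 4·5 + 9)/6 = 30/6 = 5
te_Task 5 = (3 + 4·5 + 7)/6 = 30/6 = 5
te_Task 6 = (2 + 4·6 + 16)/6 = 42/6 = 7

Forward pass:
ES_Task 1 = 0; EF_Task 1 = 13
ES_Task 2 = 0; EF_Task 2 = 5
ES_Task 3 = 5; EF_Task 3 = 5+2 = 7
ES_Task 4 = max(EF_Task 1=13, EF_Task 2=5) = 13; EF_Task 4 = 13+5 = 18
ES_Task 5 = max(EF_Task 2=5, EF_Task 3=7) = 7; EF_Task 5 = 7+5 = 12
ES_Task 6 = max(EF_Task 2=5, EF_Task 3=7, EF_Task 4=18, EF_Task 5=12) = 18; EF_Task 6 = 18+7 = 25
Expected project duration μ = 25 weeks. Critical path: Task 1 → Task 4 → Task 6.

25 weeks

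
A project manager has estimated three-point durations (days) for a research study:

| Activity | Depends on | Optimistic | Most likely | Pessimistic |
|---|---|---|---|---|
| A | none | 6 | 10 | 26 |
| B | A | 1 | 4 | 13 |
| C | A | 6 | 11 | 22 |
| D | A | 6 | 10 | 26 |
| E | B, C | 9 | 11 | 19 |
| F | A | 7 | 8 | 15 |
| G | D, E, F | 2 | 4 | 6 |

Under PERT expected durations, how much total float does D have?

12 days

te_A = (6 + 4·10 + 26)/6 = 72/6 = 12
te_B = (1 + 4·4 + 13)/6 = 30/6 = 5
te_C = (6 + 4·11 + 22)/6 = 72/6 = 12
te_D = (6 + 4·10 + 26)/6 = 72/6 = 12
te_E = (9 + 4·11 + 19)/6 = 72/6 = 12
te_F = (7 + 4·8 + 15)/6 = 54/6 = 9
te_G = (2 + 4·4 + 6)/6 = 24/6 = 4

Forward pass:
ES_A = 0; EF_A = 12
ES_B = 12; EF_B = 12+5 = 17
ES_C = 12; EF_C = 12+12 = 24
ES_D = 12; EF_D = 12+12 = 24
ES_E = max(EF_B=17, EF_C=24) = 24; EF_E = 24+12 = 36
ES_F = 12; EF_F = 12+9 = 21
ES_G = max(EF_D=24, EF_E=36, EF_F=21) = 36; EF_G = 36+4 = 40
Expected project duration μ = 40 days. Critical path: A → C → E → G.

Backward pass:
LF_G = 40; LS_G = 40−4 = 36
LF_F = LS_G = 36; LS_F = 36−9 = 27
LF_E = LS_G = 36; LS_E = 36−12 = 24
LF_D = LS_G = 36; LS_D = 36−12 = 24
LF_C = LS_E = 24; LS_C = 24−12 = 12
LF_B = LS_E = 24; LS_B = 24−5 = 19
LF_A = min(LS_B=19, LS_C=12, LS_D=24, LS_F=27) = 12; LS_A = 12−12 = 0
Slack_D = LS_D − ES_D = 24 − 12 = 12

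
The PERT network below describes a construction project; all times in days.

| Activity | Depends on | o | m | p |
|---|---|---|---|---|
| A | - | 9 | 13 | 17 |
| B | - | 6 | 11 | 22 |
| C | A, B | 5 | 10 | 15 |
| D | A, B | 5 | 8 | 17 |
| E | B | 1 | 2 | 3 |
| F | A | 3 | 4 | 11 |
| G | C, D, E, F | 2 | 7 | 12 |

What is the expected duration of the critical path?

te_A = (9 + 4·13 + 17)/6 = 78/6 = 13
te_B = (6 + 4·11 + 22)/6 = 72/6 = 12
te_C = (5 + 4·10 + 15)/6 = 60/6 = 10
te_D = (5 + 4·8 + 17)/6 = 54/6 = 9
te_E = (1 + 4·2 + 3)/6 = 12/6 = 2
te_F = (3 + 4·4 + 11)/6 = 30/6 = 5
te_G = (2 + 4·7 + 12)/6 = 42/6 = 7

Forward pass:
ES_A = 0; EF_A = 13
ES_B = 0; EF_B = 12
ES_C = max(EF_A=13, EF_B=12) = 13; EF_C = 13+10 = 23
ES_D = max(EF_A=13, EF_B=12) = 13; EF_D = 13+9 = 22
ES_E = 12; EF_E = 12+2 = 14
ES_F = 13; EF_F = 13+5 = 18
ES_G = max(EF_C=23, EF_D=22, EF_E=14, EF_F=18) = 23; EF_G = 23+7 = 30
Expected project duration μ = 30 days. Critical path: A → C → G.

30 days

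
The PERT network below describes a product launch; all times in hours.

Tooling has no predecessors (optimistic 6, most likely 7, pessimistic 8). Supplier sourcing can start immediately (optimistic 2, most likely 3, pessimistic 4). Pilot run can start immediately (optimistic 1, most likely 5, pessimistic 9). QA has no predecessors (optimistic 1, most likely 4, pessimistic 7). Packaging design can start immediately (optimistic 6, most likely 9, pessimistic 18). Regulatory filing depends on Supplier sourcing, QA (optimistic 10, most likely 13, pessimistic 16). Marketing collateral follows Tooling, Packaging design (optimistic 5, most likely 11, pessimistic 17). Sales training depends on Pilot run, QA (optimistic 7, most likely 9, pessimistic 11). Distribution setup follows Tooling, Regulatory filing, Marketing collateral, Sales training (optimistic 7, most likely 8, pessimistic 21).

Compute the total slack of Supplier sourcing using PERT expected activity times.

5 hours

te_Tooling = (6 + 4·7 + 8)/6 = 42/6 = 7
te_Supplier sourcing = (2 + 4·3 + 4)/6 = 18/6 = 3
te_Pilot run = (1 + 4·5 + 9)/6 = 30/6 = 5
te_QA = (1 + 4·4 + 7)/6 = 24/6 = 4
te_Packaging design = (6 + 4·9 + 18)/6 = 60/6 = 10
te_Regulatory filing = (10 + 4·13 + 16)/6 = 78/6 = 13
te_Marketing collateral = (5 + 4·11 + 17)/6 = 66/6 = 11
te_Sales training = (7 + 4·9 + 11)/6 = 54/6 = 9
te_Distribution setup = (7 + 4·8 + 21)/6 = 60/6 = 10

Forward pass:
ES_Tooling = 0; EF_Tooling = 7
ES_Supplier sourcing = 0; EF_Supplier sourcing = 3
ES_Pilot run = 0; EF_Pilot run = 5
ES_QA = 0; EF_QA = 4
ES_Packaging design = 0; EF_Packaging design = 10
ES_Regulatory filing = max(EF_Supplier sourcing=3, EF_QA=4) = 4; EF_Regulatory filing = 4+13 = 17
ES_Marketing collateral = max(EF_Tooling=7, EF_Packaging design=10) = 10; EF_Marketing collateral = 10+11 = 21
ES_Sales training = max(EF_Pilot run=5, EF_QA=4) = 5; EF_Sales training = 5+9 = 14
ES_Distribution setup = max(EF_Tooling=7, EF_Regulatory filing=17, EF_Marketing collateral=21, EF_Sales training=14) = 21; EF_Distribution setup = 21+10 = 31
Expected project duration μ = 31 hours. Critical path: Packaging design → Marketing collateral → Distribution setup.

Backward pass:
LF_Distribution setup = 31; LS_Distribution setup = 31−10 = 21
LF_Sales training = LS_Distribution setup = 21; LS_Sales training = 21−9 = 12
LF_Marketing collateral = LS_Distribution setup = 21; LS_Marketing collateral = 21−11 = 10
LF_Regulatory filing = LS_Distribution setup = 21; LS_Regulatory filing = 21−13 = 8
LF_Packaging design = LS_Marketing collateral = 10; LS_Packaging design = 10−10 = 0
LF_QA = min(LS_Regulatory filing=8, LS_Sales training=12) = 8; LS_QA = 8−4 = 4
LF_Pilot run = LS_Sales training = 12; LS_Pilot run = 12−5 = 7
LF_Supplier sourcing = LS_Regulatory filing = 8; LS_Supplier sourcing = 8−3 = 5
LF_Tooling = min(LS_Marketing collateral=10, LS_Distribution setup=21) = 10; LS_Tooling = 10−7 = 3
Slack_Supplier sourcing = LS_Supplier sourcing − ES_Supplier sourcing = 5 − 0 = 5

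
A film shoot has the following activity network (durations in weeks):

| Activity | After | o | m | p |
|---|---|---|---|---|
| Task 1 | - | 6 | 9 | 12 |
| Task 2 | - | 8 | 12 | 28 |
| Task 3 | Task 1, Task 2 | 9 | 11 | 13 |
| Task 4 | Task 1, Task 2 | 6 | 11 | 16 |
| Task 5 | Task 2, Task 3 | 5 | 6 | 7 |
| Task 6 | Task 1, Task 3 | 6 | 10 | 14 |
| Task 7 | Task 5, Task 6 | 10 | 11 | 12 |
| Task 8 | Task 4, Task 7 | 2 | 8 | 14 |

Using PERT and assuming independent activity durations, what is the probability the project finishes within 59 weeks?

0.884

te_Task 1 = (6 + 4·9 + 12)/6 = 54/6 = 9; σ²_Task 1 = ((12−6)/6)² = 1.000
te_Task 2 = (8 + 4·12 + 28)/6 = 84/6 = 14; σ²_Task 2 = ((28−8)/6)² = 11.111
te_Task 3 = (9 + 4·11 + 13)/6 = 66/6 = 11; σ²_Task 3 = ((13−9)/6)² = 0.444
te_Task 4 = (6 + 4·11 + 16)/6 = 66/6 = 11; σ²_Task 4 = ((16−6)/6)² = 2.778
te_Task 5 = (5 + 4·6 + 7)/6 = 36/6 = 6; σ²_Task 5 = ((7−5)/6)² = 0.111
te_Task 6 = (6 + 4·10 + 14)/6 = 60/6 = 10; σ²_Task 6 = ((14−6)/6)² = 1.778
te_Task 7 = (10 + 4·11 + 12)/6 = 66/6 = 11; σ²_Task 7 = ((12−10)/6)² = 0.111
te_Task 8 = (2 + 4·8 + 14)/6 = 48/6 = 8; σ²_Task 8 = ((14−2)/6)² = 4.000

Forward pass:
ES_Task 1 = 0; EF_Task 1 = 9
ES_Task 2 = 0; EF_Task 2 = 14
ES_Task 3 = max(EF_Task 1=9, EF_Task 2=14) = 14; EF_Task 3 = 14+11 = 25
ES_Task 4 = max(EF_Task 1=9, EF_Task 2=14) = 14; EF_Task 4 = 14+11 = 25
ES_Task 5 = max(EF_Task 2=14, EF_Task 3=25) = 25; EF_Task 5 = 25+6 = 31
ES_Task 6 = max(EF_Task 1=9, EF_Task 3=25) = 25; EF_Task 6 = 25+10 = 35
ES_Task 7 = max(EF_Task 5=31, EF_Task 6=35) = 35; EF_Task 7 = 35+11 = 46
ES_Task 8 = max(EF_Task 4=25, EF_Task 7=46) = 46; EF_Task 8 = 46+8 = 54
Expected project duration μ = 54 weeks. Critical path: Task 2 → Task 3 → Task 6 → Task 7 → Task 8.

Variance along critical path = 11.111 + 0.444 + 1.778 + 0.111 + 4.000 = 17.444; σ = √17.444 = 4.177 weeks.
Z = (59 − 54) / 4.177 = 1.197
P(T ≤ 59) = Φ(1.197) ≈ 0.884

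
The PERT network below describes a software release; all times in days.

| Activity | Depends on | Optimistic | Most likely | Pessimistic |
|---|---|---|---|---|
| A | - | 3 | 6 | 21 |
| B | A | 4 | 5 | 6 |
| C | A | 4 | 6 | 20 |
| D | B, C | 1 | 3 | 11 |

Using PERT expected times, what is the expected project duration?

20 days

te_A = (3 + 4·6 + 21)/6 = 48/6 = 8
te_B = (4 + 4·5 + 6)/6 = 30/6 = 5
te_C = (4 + 4·6 + 20)/6 = 48/6 = 8
te_D = (1 + 4·3 + 11)/6 = 24/6 = 4

Forward pass:
ES_A = 0; EF_A = 8
ES_B = 8; EF_B = 8+5 = 13
ES_C = 8; EF_C = 8+8 = 16
ES_D = max(EF_B=13, EF_C=16) = 16; EF_D = 16+4 = 20
Expected project duration μ = 20 days. Critical path: A → C → D.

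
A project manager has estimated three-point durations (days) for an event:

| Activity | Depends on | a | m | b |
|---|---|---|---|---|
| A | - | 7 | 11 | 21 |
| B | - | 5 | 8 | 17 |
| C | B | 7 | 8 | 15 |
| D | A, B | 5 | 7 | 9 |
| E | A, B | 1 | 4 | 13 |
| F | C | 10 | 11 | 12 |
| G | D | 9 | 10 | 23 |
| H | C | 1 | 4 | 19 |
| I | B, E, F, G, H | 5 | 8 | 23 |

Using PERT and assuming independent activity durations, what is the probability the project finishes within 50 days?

te_A = (7 + 4·11 + 21)/6 = 72/6 = 12; σ²_A = ((21−7)/6)² = 5.444
te_B = (5 + 4·8 + 17)/6 = 54/6 = 9; σ²_B = ((17−5)/6)² = 4.000
te_C = (7 + 4·8 + 15)/6 = 54/6 = 9; σ²_C = ((15−7)/6)² = 1.778
te_D = (5 + 4·7 + 9)/6 = 42/6 = 7; σ²_D = ((9−5)/6)² = 0.444
te_E = (1 + 4·4 + 13)/6 = 30/6 = 5; σ²_E = ((13−1)/6)² = 4.000
te_F = (10 + 4·11 + 12)/6 = 66/6 = 11; σ²_F = ((12−10)/6)² = 0.111
te_G = (9 + 4·10 + 23)/6 = 72/6 = 12; σ²_G = ((23−9)/6)² = 5.444
te_H = (1 + 4·4 + 19)/6 = 36/6 = 6; σ²_H = ((19−1)/6)² = 9.000
te_I = (5 + 4·8 + 23)/6 = 60/6 = 10; σ²_I = ((23−5)/6)² = 9.000

Forward pass:
ES_A = 0; EF_A = 12
ES_B = 0; EF_B = 9
ES_C = 9; EF_C = 9+9 = 18
ES_D = max(EF_A=12, EF_B=9) = 12; EF_D = 12+7 = 19
ES_E = max(EF_A=12, EF_B=9) = 12; EF_E = 12+5 = 17
ES_F = 18; EF_F = 18+11 = 29
ES_G = 19; EF_G = 19+12 = 31
ES_H = 18; EF_H = 18+6 = 24
ES_I = max(EF_B=9, EF_E=17, EF_F=29, EF_G=31, EF_H=24) = 31; EF_I = 31+10 = 41
Expected project duration μ = 41 days. Critical path: A → D → G → I.

Variance along critical path = 5.444 + 0.444 + 5.444 + 9.000 = 20.333; σ = √20.333 = 4.509 days.
Z = (50 − 41) / 4.509 = 1.996
P(T ≤ 50) = Φ(1.996) ≈ 0.977

0.977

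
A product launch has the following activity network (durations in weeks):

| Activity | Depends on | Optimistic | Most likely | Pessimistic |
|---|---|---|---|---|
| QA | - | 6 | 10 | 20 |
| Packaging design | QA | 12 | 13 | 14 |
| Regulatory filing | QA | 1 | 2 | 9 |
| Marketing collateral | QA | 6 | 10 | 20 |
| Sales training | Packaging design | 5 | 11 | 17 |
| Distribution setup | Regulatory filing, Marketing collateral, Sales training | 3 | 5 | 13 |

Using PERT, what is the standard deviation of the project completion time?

te_QA = (6 + 4·10 + 20)/6 = 66/6 = 11; σ²_QA = ((20−6)/6)² = 5.444
te_Packaging design = (12 + 4·13 + 14)/6 = 78/6 = 13; σ²_Packaging design = ((14−12)/6)² = 0.111
te_Regulatory filing = (1 + 4·2 + 9)/6 = 18/6 = 3; σ²_Regulatory filing = ((9−1)/6)² = 1.778
te_Marketing collateral = (6 + 4·10 + 20)/6 = 66/6 = 11; σ²_Marketing collateral = ((20−6)/6)² = 5.444
te_Sales training = (5 + 4·11 + 17)/6 = 66/6 = 11; σ²_Sales training = ((17−5)/6)² = 4.000
te_Distribution setup = (3 + 4·5 + 13)/6 = 36/6 = 6; σ²_Distribution setup = ((13−3)/6)² = 2.778

Forward pass:
ES_QA = 0; EF_QA = 11
ES_Packaging design = 11; EF_Packaging design = 11+13 = 24
ES_Regulatory filing = 11; EF_Regulatory filing = 11+3 = 14
ES_Marketing collateral = 11; EF_Marketing collateral = 11+11 = 22
ES_Sales training = 24; EF_Sales training = 24+11 = 35
ES_Distribution setup = max(EF_Regulatory filing=14, EF_Marketing collateral=22, EF_Sales training=35) = 35; EF_Distribution setup = 35+6 = 41
Expected project duration μ = 41 weeks. Critical path: QA → Packaging design → Sales training → Distribution setup.

Variance along critical path = 5.444 + 0.111 + 4.000 + 2.778 = 12.333
σ = √12.333 = 3.512 weeks

3.51 weeks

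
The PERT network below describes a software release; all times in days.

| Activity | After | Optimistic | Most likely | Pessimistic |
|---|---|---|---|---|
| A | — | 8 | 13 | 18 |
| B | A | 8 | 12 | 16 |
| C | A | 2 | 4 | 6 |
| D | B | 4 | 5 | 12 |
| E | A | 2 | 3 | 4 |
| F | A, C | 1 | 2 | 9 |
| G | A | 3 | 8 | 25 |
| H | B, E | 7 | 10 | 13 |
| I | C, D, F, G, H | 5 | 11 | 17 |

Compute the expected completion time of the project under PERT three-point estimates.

46 days

te_A = (8 + 4·13 + 18)/6 = 78/6 = 13
te_B = (8 + 4·12 + 16)/6 = 72/6 = 12
te_C = (2 + 4·4 + 6)/6 = 24/6 = 4
te_D = (4 + 4·5 + 12)/6 = 36/6 = 6
te_E = (2 + 4·3 + 4)/6 = 18/6 = 3
te_F = (1 + 4·2 + 9)/6 = 18/6 = 3
te_G = (3 + 4·8 + 25)/6 = 60/6 = 10
te_H = (7 + 4·10 + 13)/6 = 60/6 = 10
te_I = (5 + 4·11 + 17)/6 = 66/6 = 11

Forward pass:
ES_A = 0; EF_A = 13
ES_B = 13; EF_B = 13+12 = 25
ES_C = 13; EF_C = 13+4 = 17
ES_D = 25; EF_D = 25+6 = 31
ES_E = 13; EF_E = 13+3 = 16
ES_F = max(EF_A=13, EF_C=17) = 17; EF_F = 17+3 = 20
ES_G = 13; EF_G = 13+10 = 23
ES_H = max(EF_B=25, EF_E=16) = 25; EF_H = 25+10 = 35
ES_I = max(EF_C=17, EF_D=31, EF_F=20, EF_G=23, EF_H=35) = 35; EF_I = 35+11 = 46
Expected project duration μ = 46 days. Critical path: A → B → H → I.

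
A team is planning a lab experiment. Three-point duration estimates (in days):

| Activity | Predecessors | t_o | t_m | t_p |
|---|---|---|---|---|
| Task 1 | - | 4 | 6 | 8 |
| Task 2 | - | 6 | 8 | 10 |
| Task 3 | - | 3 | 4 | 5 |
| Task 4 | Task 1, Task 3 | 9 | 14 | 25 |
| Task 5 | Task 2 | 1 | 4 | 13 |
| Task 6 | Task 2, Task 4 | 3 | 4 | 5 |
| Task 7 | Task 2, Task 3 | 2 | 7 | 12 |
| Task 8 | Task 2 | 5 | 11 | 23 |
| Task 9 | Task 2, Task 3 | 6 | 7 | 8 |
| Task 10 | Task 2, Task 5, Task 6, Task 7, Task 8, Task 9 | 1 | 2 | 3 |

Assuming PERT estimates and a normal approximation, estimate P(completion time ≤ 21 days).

0.016

te_Task 1 = (4 + 4·6 + 8)/6 = 36/6 = 6; σ²_Task 1 = ((8−4)/6)² = 0.444
te_Task 2 = (6 + 4·8 + 10)/6 = 48/6 = 8; σ²_Task 2 = ((10−6)/6)² = 0.444
te_Task 3 = (3 + 4·4 + 5)/6 = 24/6 = 4; σ²_Task 3 = ((5−3)/6)² = 0.111
te_Task 4 = (9 + 4·14 + 25)/6 = 90/6 = 15; σ²_Task 4 = ((25−9)/6)² = 7.111
te_Task 5 = (1 + 4·4 + 13)/6 = 30/6 = 5; σ²_Task 5 = ((13−1)/6)² = 4.000
te_Task 6 = (3 + 4·4 + 5)/6 = 24/6 = 4; σ²_Task 6 = ((5−3)/6)² = 0.111
te_Task 7 = (2 + 4·7 + 12)/6 = 42/6 = 7; σ²_Task 7 = ((12−2)/6)² = 2.778
te_Task 8 = (5 + 4·11 + 23)/6 = 72/6 = 12; σ²_Task 8 = ((23−5)/6)² = 9.000
te_Task 9 = (6 + 4·7 + 8)/6 = 42/6 = 7; σ²_Task 9 = ((8−6)/6)² = 0.111
te_Task 10 = (1 + 4·2 + 3)/6 = 12/6 = 2; σ²_Task 10 = ((3−1)/6)² = 0.111

Forward pass:
ES_Task 1 = 0; EF_Task 1 = 6
ES_Task 2 = 0; EF_Task 2 = 8
ES_Task 3 = 0; EF_Task 3 = 4
ES_Task 4 = max(EF_Task 1=6, EF_Task 3=4) = 6; EF_Task 4 = 6+15 = 21
ES_Task 5 = 8; EF_Task 5 = 8+5 = 13
ES_Task 6 = max(EF_Task 2=8, EF_Task 4=21) = 21; EF_Task 6 = 21+4 = 25
ES_Task 7 = max(EF_Task 2=8, EF_Task 3=4) = 8; EF_Task 7 = 8+7 = 15
ES_Task 8 = 8; EF_Task 8 = 8+12 = 20
ES_Task 9 = max(EF_Task 2=8, EF_Task 3=4) = 8; EF_Task 9 = 8+7 = 15
ES_Task 10 = max(EF_Task 2=8, EF_Task 5=13, EF_Task 6=25, EF_Task 7=15, EF_Task 8=20, EF_Task 9=15) = 25; EF_Task 10 = 25+2 = 27
Expected project duration μ = 27 days. Critical path: Task 1 → Task 4 → Task 6 → Task 10.

Variance along critical path = 0.444 + 7.111 + 0.111 + 0.111 = 7.778; σ = √7.778 = 2.789 days.
Z = (21 − 27) / 2.789 = -2.151
P(T ≤ 21) = Φ(-2.151) ≈ 0.016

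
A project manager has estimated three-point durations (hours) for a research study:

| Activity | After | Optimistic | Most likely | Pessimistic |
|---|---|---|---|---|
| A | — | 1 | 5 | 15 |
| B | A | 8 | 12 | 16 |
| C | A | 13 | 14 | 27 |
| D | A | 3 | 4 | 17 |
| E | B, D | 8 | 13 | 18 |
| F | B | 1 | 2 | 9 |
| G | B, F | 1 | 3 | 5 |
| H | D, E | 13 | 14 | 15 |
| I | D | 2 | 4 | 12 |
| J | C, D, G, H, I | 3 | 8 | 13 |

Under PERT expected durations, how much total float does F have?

te_A = (1 + 4·5 + 15)/6 = 36/6 = 6
te_B = (8 + 4·12 + 16)/6 = 72/6 = 12
te_C = (13 + 4·14 + 27)/6 = 96/6 = 16
te_D = (3 + 4·4 + 17)/6 = 36/6 = 6
te_E = (8 + 4·13 + 18)/6 = 78/6 = 13
te_F = (1 + 4·2 + 9)/6 = 18/6 = 3
te_G = (1 + 4·3 + 5)/6 = 18/6 = 3
te_H = (13 + 4·14 + 15)/6 = 84/6 = 14
te_I = (2 + 4·4 + 12)/6 = 30/6 = 5
te_J = (3 + 4·8 + 13)/6 = 48/6 = 8

Forward pass:
ES_A = 0; EF_A = 6
ES_B = 6; EF_B = 6+12 = 18
ES_C = 6; EF_C = 6+16 = 22
ES_D = 6; EF_D = 6+6 = 12
ES_E = max(EF_B=18, EF_D=12) = 18; EF_E = 18+13 = 31
ES_F = 18; EF_F = 18+3 = 21
ES_G = max(EF_B=18, EF_F=21) = 21; EF_G = 21+3 = 24
ES_H = max(EF_D=12, EF_E=31) = 31; EF_H = 31+14 = 45
ES_I = 12; EF_I = 12+5 = 17
ES_J = max(EF_C=22, EF_D=12, EF_G=24, EF_H=45, EF_I=17) = 45; EF_J = 45+8 = 53
Expected project duration μ = 53 hours. Critical path: A → B → E → H → J.

Backward pass:
LF_J = 53; LS_J = 53−8 = 45
LF_I = LS_J = 45; LS_I = 45−5 = 40
LF_H = LS_J = 45; LS_H = 45−14 = 31
LF_G = LS_J = 45; LS_G = 45−3 = 42
LF_F = LS_G = 42; LS_F = 42−3 = 39
LF_E = LS_H = 31; LS_E = 31−13 = 18
LF_D = min(LS_E=18, LS_H=31, LS_I=40, LS_J=45) = 18; LS_D = 18−6 = 12
LF_C = LS_J = 45; LS_C = 45−16 = 29
LF_B = min(LS_E=18, LS_F=39, LS_G=42) = 18; LS_B = 18−12 = 6
LF_A = min(LS_B=6, LS_C=29, LS_D=12) = 6; LS_A = 6−6 = 0
Slack_F = LS_F − ES_F = 39 − 18 = 21

21 hours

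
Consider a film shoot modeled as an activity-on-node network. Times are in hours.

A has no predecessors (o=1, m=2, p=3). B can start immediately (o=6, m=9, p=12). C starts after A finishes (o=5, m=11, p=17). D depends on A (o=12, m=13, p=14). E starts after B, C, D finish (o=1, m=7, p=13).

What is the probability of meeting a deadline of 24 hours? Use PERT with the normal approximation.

0.835

te_A = (1 + 4·2 + 3)/6 = 12/6 = 2; σ²_A = ((3−1)/6)² = 0.111
te_B = (6 + 4·9 + 12)/6 = 54/6 = 9; σ²_B = ((12−6)/6)² = 1.000
te_C = (5 + 4·11 + 17)/6 = 66/6 = 11; σ²_C = ((17−5)/6)² = 4.000
te_D = (12 + 4·13 + 14)/6 = 78/6 = 13; σ²_D = ((14−12)/6)² = 0.111
te_E = (1 + 4·7 + 13)/6 = 42/6 = 7; σ²_E = ((13−1)/6)² = 4.000

Forward pass:
ES_A = 0; EF_A = 2
ES_B = 0; EF_B = 9
ES_C = 2; EF_C = 2+11 = 13
ES_D = 2; EF_D = 2+13 = 15
ES_E = max(EF_B=9, EF_C=13, EF_D=15) = 15; EF_E = 15+7 = 22
Expected project duration μ = 22 hours. Critical path: A → D → E.

Variance along critical path = 0.111 + 0.111 + 4.000 = 4.222; σ = √4.222 = 2.055 hours.
Z = (24 − 22) / 2.055 = 0.973
P(T ≤ 24) = Φ(0.973) ≈ 0.835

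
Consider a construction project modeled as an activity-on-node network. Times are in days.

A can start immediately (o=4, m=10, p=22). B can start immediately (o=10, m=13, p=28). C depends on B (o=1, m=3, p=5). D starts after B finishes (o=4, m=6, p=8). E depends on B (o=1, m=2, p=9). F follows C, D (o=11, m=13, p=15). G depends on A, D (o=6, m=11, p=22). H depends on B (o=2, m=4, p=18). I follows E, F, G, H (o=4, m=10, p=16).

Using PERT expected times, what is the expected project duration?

44 days

te_A = (4 + 4·10 + 22)/6 = 66/6 = 11
te_B = (10 + 4·13 + 28)/6 = 90/6 = 15
te_C = (1 + 4·3 + 5)/6 = 18/6 = 3
te_D = (4 + 4·6 + 8)/6 = 36/6 = 6
te_E = (1 + 4·2 + 9)/6 = 18/6 = 3
te_F = (11 + 4·13 + 15)/6 = 78/6 = 13
te_G = (6 + 4·11 + 22)/6 = 72/6 = 12
te_H = (2 + 4·4 + 18)/6 = 36/6 = 6
te_I = (4 + 4·10 + 16)/6 = 60/6 = 10

Forward pass:
ES_A = 0; EF_A = 11
ES_B = 0; EF_B = 15
ES_C = 15; EF_C = 15+3 = 18
ES_D = 15; EF_D = 15+6 = 21
ES_E = 15; EF_E = 15+3 = 18
ES_F = max(EF_C=18, EF_D=21) = 21; EF_F = 21+13 = 34
ES_G = max(EF_A=11, EF_D=21) = 21; EF_G = 21+12 = 33
ES_H = 15; EF_H = 15+6 = 21
ES_I = max(EF_E=18, EF_F=34, EF_G=33, EF_H=21) = 34; EF_I = 34+10 = 44
Expected project duration μ = 44 days. Critical path: B → D → F → I.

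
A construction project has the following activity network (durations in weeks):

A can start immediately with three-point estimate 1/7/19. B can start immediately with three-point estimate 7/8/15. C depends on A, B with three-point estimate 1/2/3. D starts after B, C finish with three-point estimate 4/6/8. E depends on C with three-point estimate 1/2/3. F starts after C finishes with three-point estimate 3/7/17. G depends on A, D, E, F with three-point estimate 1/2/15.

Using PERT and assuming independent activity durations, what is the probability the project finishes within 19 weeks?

te_A = (1 + 4·7 + 19)/6 = 48/6 = 8; σ²_A = ((19−1)/6)² = 9.000
te_B = (7 + 4·8 + 15)/6 = 54/6 = 9; σ²_B = ((15−7)/6)² = 1.778
te_C = (1 + 4·2 + 3)/6 = 12/6 = 2; σ²_C = ((3−1)/6)² = 0.111
te_D = (4 + 4·6 + 8)/6 = 36/6 = 6; σ²_D = ((8−4)/6)² = 0.444
te_E = (1 + 4·2 + 3)/6 = 12/6 = 2; σ²_E = ((3−1)/6)² = 0.111
te_F = (3 + 4·7 + 17)/6 = 48/6 = 8; σ²_F = ((17−3)/6)² = 5.444
te_G = (1 + 4·2 + 15)/6 = 24/6 = 4; σ²_G = ((15−1)/6)² = 5.444

Forward pass:
ES_A = 0; EF_A = 8
ES_B = 0; EF_B = 9
ES_C = max(EF_A=8, EF_B=9) = 9; EF_C = 9+2 = 11
ES_D = max(EF_B=9, EF_C=11) = 11; EF_D = 11+6 = 17
ES_E = 11; EF_E = 11+2 = 13
ES_F = 11; EF_F = 11+8 = 19
ES_G = max(EF_A=8, EF_D=17, EF_E=13, EF_F=19) = 19; EF_G = 19+4 = 23
Expected project duration μ = 23 weeks. Critical path: B → C → F → G.

Variance along critical path = 1.778 + 0.111 + 5.444 + 5.444 = 12.778; σ = √12.778 = 3.575 weeks.
Z = (19 − 23) / 3.575 = -1.119
P(T ≤ 19) = Φ(-1.119) ≈ 0.132

0.132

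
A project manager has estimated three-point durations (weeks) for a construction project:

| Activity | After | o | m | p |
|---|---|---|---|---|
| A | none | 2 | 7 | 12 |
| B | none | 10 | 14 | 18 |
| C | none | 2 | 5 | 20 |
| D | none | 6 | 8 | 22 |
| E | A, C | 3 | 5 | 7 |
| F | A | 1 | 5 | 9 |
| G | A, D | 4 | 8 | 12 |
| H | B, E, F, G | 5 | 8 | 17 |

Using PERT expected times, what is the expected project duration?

27 weeks

te_A = (2 + 4·7 + 12)/6 = 42/6 = 7
te_B = (10 + 4·14 + 18)/6 = 84/6 = 14
te_C = (2 + 4·5 + 20)/6 = 42/6 = 7
te_D = (6 + 4·8 + 22)/6 = 60/6 = 10
te_E = (3 + 4·5 + 7)/6 = 30/6 = 5
te_F = (1 + 4·5 + 9)/6 = 30/6 = 5
te_G = (4 + 4·8 + 12)/6 = 48/6 = 8
te_H = (5 + 4·8 + 17)/6 = 54/6 = 9

Forward pass:
ES_A = 0; EF_A = 7
ES_B = 0; EF_B = 14
ES_C = 0; EF_C = 7
ES_D = 0; EF_D = 10
ES_E = max(EF_A=7, EF_C=7) = 7; EF_E = 7+5 = 12
ES_F = 7; EF_F = 7+5 = 12
ES_G = max(EF_A=7, EF_D=10) = 10; EF_G = 10+8 = 18
ES_H = max(EF_B=14, EF_E=12, EF_F=12, EF_G=18) = 18; EF_H = 18+9 = 27
Expected project duration μ = 27 weeks. Critical path: D → G → H.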